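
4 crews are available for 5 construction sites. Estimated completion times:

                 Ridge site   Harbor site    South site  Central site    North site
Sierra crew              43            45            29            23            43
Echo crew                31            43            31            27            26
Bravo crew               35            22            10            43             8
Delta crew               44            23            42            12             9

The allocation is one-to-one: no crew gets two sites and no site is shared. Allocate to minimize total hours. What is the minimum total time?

Minimum total: 73 hours

This is the linear assignment problem.
Optimal: Sierra crew→Central site (23 hours), Echo crew→Ridge site (31 hours), Bravo crew→South site (10 hours), Delta crew→North site (9 hours) — total 23+31+10+9 = 73 hours.
Min-entry greedy (repeatedly take the single cheapest remaining cell) gives 80 hours, worse by 7.
Next-best assignment: Sierra crew→South site, Echo crew→Ridge site, Bravo crew→North site, Delta crew→Central site = 80 hours.
Checked against all permutations: 73 hours is optimal.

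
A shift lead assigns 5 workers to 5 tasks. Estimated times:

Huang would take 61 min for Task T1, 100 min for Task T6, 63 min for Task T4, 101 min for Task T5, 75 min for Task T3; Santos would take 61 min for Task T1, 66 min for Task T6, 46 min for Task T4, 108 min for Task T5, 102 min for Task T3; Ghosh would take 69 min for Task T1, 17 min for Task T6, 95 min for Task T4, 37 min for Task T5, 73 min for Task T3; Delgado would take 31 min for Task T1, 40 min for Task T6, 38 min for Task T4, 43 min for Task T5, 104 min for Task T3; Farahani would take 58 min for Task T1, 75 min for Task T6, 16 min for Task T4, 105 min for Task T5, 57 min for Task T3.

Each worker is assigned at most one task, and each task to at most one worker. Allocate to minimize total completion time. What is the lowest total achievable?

Min total: 212 min

Optimal: Huang→Task T3 (75 min), Santos→Task T1 (61 min), Ghosh→Task T6 (17 min), Delgado→Task T5 (43 min), Farahani→Task T4 (16 min) — total 75+61+17+43+16 = 212 min.
Next-best assignment: Huang→Task T1, Santos→Task T4, Ghosh→Task T6, Delgado→Task T5, Farahani→Task T3 = 224 min.
Swapping Farahani↔Santos (Farahani→Task T1 58 min, Santos→Task T4 46 min) adds 27.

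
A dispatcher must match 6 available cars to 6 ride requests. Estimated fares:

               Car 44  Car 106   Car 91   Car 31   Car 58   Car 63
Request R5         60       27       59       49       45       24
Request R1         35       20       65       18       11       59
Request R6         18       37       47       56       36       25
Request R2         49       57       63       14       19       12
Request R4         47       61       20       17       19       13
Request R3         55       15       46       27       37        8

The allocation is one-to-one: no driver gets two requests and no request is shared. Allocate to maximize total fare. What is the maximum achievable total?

Optimal: Car 44→Request R3 ($55), Car 106→Request R4 ($61), Car 91→Request R2 ($63), Car 31→Request R6 ($56), Car 58→Request R5 ($45), Car 63→Request R1 ($59) — total 55+61+63+56+45+59 = $339.
Column-greedy (each request in turn goes to its best remaining driver) gives $265, worse by 74.
Swapping Car 58↔Car 63 (Car 58→Request R1 $11, Car 63→Request R5 $24) loses 69.
Every other assignment is strictly worse.

Max total: $339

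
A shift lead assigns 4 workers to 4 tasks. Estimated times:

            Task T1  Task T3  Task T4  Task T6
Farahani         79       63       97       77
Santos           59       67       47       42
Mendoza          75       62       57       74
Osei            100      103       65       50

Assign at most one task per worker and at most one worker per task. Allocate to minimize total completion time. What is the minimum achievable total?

Treat this as an assignment problem: match each worker to one task.
Optimal: Farahani→Task T3 (63 min), Santos→Task T1 (59 min), Mendoza→Task T4 (57 min), Osei→Task T6 (50 min) — total 63+59+57+50 = 229 min.
Row-greedy (each worker in turn takes its cheapest remaining task) gives 262 min, worse by 33.
Every other assignment is strictly worse.

Min total: 229 min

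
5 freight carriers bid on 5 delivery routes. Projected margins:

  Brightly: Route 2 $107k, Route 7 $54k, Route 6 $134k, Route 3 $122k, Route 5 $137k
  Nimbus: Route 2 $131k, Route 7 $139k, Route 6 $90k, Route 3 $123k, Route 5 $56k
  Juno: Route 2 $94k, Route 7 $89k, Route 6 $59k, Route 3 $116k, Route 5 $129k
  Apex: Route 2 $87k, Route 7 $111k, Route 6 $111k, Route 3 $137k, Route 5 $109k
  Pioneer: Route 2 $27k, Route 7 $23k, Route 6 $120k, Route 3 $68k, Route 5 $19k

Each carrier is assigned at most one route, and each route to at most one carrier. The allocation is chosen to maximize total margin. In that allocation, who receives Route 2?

Brightly receives Route 2.

Optimal: Brightly→Route 2 ($107k), Nimbus→Route 7 ($139k), Juno→Route 5 ($129k), Apex→Route 3 ($137k), Pioneer→Route 6 ($120k) — total 107+139+129+137+120 = $632k.
Row-greedy (each carrier in turn takes its best remaining route) gives $530k, worse by 102.
Next-best assignment: Brightly→Route 5, Nimbus→Route 7, Juno→Route 2, Apex→Route 3, Pioneer→Route 6 = $627k.
Swapping Pioneer↔Apex (Pioneer→Route 3 $68k, Apex→Route 6 $111k) loses 78.
Checked against all permutations: $632k is optimal.
Brightly's own top route is Route 5 ($137k), but forcing Brightly→Route 5 and reassigning the rest optimally gives only $627k — worse by 5.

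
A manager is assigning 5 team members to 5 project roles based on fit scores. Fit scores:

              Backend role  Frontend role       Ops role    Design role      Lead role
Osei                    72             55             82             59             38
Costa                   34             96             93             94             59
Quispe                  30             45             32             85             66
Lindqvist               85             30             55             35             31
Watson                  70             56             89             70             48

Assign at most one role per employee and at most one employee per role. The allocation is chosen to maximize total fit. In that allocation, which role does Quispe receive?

Quispe receives Lead role.

This is a one-to-one assignment (maximum-weight bipartite matching).
Optimal: Osei→Ops role (82 pts), Costa→Frontend role (96 pts), Quispe→Lead role (66 pts), Lindqvist→Backend role (85 pts), Watson→Design role (70 pts) — total 82+96+66+85+70 = 399 pts.
Swapping Quispe↔Lindqvist (Quispe→Backend role 30 pts, Lindqvist→Lead role 31 pts) loses 90.
Every other assignment is strictly worse.
Quispe's own top role is Design role (85 pts), but forcing Quispe→Design role and reassigning the rest optimally gives only 396 pts — worse by 3.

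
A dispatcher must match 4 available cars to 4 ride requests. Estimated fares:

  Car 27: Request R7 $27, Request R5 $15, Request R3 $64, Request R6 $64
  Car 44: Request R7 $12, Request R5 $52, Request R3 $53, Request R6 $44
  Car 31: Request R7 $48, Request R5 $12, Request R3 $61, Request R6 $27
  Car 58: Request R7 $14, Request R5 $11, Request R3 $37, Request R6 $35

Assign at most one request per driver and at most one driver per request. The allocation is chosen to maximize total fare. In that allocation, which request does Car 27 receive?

Optimal: Car 27→Request R6 ($64), Car 44→Request R5 ($52), Car 31→Request R7 ($48), Car 58→Request R3 ($37) — total 64+52+48+37 = $201.
Row-greedy (each driver in turn takes its best remaining request) gives $199, worse by 2.
Next-best assignment: Car 27→Request R3, Car 44→Request R5, Car 31→Request R7, Car 58→Request R6 = $199.
Swapping Car 44↔Car 58 (Car 44→Request R3 $53, Car 58→Request R5 $11) loses 25.
Every other assignment is strictly worse.
Car 27's own top request is Request R3 ($64), but forcing Car 27→Request R3 and reassigning the rest optimally gives only $199 — worse by 2.

Car 27 receives Request R6.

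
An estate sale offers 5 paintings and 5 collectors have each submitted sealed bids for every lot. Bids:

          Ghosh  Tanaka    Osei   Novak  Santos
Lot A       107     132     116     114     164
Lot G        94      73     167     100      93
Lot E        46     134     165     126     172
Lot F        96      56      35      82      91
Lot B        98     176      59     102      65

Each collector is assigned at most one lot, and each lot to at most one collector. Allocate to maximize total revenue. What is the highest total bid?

Maximum total: $729

This is the linear assignment problem.
Optimal: Ghosh→Lot F ($96), Tanaka→Lot B ($176), Osei→Lot G ($167), Novak→Lot E ($126), Santos→Lot A ($164) — total 96+176+167+126+164 = $729.
Max-entry greedy (repeatedly take the single best remaining cell) gives $725, worse by 4.
Next-best assignment: Ghosh→Lot F, Tanaka→Lot B, Osei→Lot G, Novak→Lot A, Santos→Lot E = $725.
Checked against all permutations: $729 is optimal.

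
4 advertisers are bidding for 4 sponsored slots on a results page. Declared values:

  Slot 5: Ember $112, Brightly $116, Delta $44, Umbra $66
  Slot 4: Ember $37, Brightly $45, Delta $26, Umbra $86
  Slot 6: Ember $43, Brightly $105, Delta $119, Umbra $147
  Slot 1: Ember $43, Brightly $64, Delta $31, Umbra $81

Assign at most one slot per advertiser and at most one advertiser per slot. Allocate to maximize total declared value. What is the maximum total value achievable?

Max total: $381

Optimal: Ember→Slot 5 ($112), Brightly→Slot 1 ($64), Delta→Slot 6 ($119), Umbra→Slot 4 ($86) — total 112+64+119+86 = $381.
Column-greedy (each slot in turn goes to its best remaining advertiser) gives $364, worse by 17.
Swapping Umbra↔Brightly (Umbra→Slot 1 $81, Brightly→Slot 4 $45) loses 24.
Every other assignment is strictly worse.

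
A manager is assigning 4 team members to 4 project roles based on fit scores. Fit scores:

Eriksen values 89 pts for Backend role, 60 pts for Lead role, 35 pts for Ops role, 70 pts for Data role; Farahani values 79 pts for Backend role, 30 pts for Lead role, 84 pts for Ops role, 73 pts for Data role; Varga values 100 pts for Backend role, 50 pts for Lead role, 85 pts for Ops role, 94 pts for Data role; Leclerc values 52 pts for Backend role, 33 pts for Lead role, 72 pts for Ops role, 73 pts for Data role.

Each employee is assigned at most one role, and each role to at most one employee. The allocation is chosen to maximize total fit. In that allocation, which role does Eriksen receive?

Eriksen receives Lead role.

Optimal: Eriksen→Lead role (60 pts), Farahani→Ops role (84 pts), Varga→Backend role (100 pts), Leclerc→Data role (73 pts) — total 60+84+100+73 = 317 pts.
Row-greedy (each employee in turn takes its best remaining role) gives 300 pts, worse by 17.
Next-best assignment: Eriksen→Lead role, Farahani→Backend role, Varga→Data role, Leclerc→Ops role = 305 pts.
Swapping Leclerc↔Farahani (Leclerc→Ops role 72 pts, Farahani→Data role 73 pts) loses 12.
Eriksen's own top role is Backend role (89 pts), but forcing Eriksen→Backend role and reassigning the rest optimally gives only 300 pts — worse by 17.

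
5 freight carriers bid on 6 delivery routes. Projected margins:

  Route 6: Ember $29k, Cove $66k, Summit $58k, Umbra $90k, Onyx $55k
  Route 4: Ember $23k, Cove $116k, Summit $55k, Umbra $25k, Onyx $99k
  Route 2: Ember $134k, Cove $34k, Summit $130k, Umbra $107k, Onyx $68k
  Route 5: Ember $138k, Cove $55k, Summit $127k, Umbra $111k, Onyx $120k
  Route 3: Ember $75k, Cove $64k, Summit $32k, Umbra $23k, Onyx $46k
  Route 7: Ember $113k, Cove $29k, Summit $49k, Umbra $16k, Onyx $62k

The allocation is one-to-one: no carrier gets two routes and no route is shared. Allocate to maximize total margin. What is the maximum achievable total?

Optimal: Ember→Route 7 ($113k), Cove→Route 4 ($116k), Summit→Route 2 ($130k), Umbra→Route 6 ($90k), Onyx→Route 5 ($120k) — total 113+116+130+90+120 = $569k.
Row-greedy (each carrier in turn takes its best remaining route) gives $536k, worse by 33.
Checked against all permutations: $569k is optimal.

Maximum total: $569k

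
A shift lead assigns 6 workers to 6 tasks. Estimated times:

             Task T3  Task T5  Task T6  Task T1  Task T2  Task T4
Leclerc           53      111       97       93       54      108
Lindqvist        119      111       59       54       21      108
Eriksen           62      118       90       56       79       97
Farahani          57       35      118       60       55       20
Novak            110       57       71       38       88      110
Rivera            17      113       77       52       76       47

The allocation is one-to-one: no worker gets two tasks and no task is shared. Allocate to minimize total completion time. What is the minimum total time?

Min total: 263 min

This is the linear assignment problem.
Optimal: Leclerc→Task T2 (54 min), Lindqvist→Task T6 (59 min), Eriksen→Task T1 (56 min), Farahani→Task T4 (20 min), Novak→Task T5 (57 min), Rivera→Task T3 (17 min) — total 54+59+56+20+57+17 = 263 min.
Min-entry greedy (repeatedly take the single cheapest remaining cell) gives 297 min, worse by 34.
Every other assignment is strictly worse.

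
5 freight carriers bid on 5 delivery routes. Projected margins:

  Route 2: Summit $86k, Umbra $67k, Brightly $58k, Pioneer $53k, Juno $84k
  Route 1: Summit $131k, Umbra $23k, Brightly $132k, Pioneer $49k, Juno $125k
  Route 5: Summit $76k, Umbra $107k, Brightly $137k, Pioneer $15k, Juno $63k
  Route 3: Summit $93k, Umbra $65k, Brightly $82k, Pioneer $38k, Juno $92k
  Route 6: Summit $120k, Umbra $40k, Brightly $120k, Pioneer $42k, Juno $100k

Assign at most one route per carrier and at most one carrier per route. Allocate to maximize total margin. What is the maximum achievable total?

Max total: $504k

Optimal: Summit→Route 6 ($120k), Umbra→Route 5 ($107k), Brightly→Route 1 ($132k), Pioneer→Route 2 ($53k), Juno→Route 3 ($92k) — total 120+107+132+53+92 = $504k.
Row-greedy (each carrier in turn takes its best remaining route) gives $503k, worse by 1.
Swapping Pioneer↔Juno (Pioneer→Route 3 $38k, Juno→Route 2 $84k) loses 23.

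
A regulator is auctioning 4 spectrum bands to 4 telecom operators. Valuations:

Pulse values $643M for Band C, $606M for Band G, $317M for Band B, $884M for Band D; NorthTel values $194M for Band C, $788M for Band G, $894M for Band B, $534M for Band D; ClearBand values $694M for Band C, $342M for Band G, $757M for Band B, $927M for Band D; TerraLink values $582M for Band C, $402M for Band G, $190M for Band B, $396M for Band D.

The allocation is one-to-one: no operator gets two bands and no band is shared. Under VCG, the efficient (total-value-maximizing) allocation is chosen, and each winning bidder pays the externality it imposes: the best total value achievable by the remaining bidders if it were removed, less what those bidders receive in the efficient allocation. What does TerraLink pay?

Efficient allocation: Pulse→Band D ($884M), NorthTel→Band G ($788M), ClearBand→Band B ($757M), TerraLink→Band C ($582M); total welfare W = $3011M.
TerraLink receives Band C at value $582M, so the others get W − 582 = $2429M.
Without TerraLink: best allocation of the remaining 3 bidders over all 4 bands is Pulse→Band D ($884M), NorthTel→Band B ($894M), ClearBand→Band C ($694M), total $2472M.
VCG payment = (others' best without TerraLink) − (others' welfare with TerraLink) = 2472 − 2429 = $43M.

TerraLink pays $43M.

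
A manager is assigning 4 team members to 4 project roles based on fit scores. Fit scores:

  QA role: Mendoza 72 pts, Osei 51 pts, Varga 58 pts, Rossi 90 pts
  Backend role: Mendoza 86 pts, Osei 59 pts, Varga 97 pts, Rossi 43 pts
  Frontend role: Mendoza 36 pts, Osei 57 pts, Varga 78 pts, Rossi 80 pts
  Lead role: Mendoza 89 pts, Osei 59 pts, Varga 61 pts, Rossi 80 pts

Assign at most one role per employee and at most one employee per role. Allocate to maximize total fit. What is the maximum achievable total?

Max total: 333 pts

This is the linear assignment problem.
Optimal: Mendoza→Lead role (89 pts), Osei→Frontend role (57 pts), Varga→Backend role (97 pts), Rossi→QA role (90 pts) — total 89+57+97+90 = 333 pts.
Row-greedy (each employee in turn takes its best remaining role) gives 316 pts, worse by 17.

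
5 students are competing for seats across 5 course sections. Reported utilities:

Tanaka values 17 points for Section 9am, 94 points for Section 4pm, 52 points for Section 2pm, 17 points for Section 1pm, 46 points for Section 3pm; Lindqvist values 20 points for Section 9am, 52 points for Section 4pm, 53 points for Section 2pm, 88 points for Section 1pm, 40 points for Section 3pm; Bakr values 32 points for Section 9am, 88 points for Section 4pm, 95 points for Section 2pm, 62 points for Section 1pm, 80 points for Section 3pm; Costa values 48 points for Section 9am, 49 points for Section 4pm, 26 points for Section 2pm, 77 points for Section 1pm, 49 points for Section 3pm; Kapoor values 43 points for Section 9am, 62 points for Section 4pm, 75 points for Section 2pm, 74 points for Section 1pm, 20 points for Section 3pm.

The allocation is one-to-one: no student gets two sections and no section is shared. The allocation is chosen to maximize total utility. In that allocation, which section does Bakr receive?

Bakr receives Section 3pm.

Treat this as an assignment problem: match each student to one section.
Optimal: Tanaka→Section 4pm (94 points), Lindqvist→Section 1pm (88 points), Bakr→Section 3pm (80 points), Costa→Section 9am (48 points), Kapoor→Section 2pm (75 points) — total 94+88+80+48+75 = 385 points.
Row-greedy (each student in turn takes its best remaining section) gives 369 points, worse by 16.
Next-best assignment: Tanaka→Section 4pm, Lindqvist→Section 1pm, Bakr→Section 2pm, Costa→Section 3pm, Kapoor→Section 9am = 369 points.
Bakr's own top section is Section 2pm (95 points), but forcing Bakr→Section 2pm and reassigning the rest optimally gives only 369 points — worse by 16.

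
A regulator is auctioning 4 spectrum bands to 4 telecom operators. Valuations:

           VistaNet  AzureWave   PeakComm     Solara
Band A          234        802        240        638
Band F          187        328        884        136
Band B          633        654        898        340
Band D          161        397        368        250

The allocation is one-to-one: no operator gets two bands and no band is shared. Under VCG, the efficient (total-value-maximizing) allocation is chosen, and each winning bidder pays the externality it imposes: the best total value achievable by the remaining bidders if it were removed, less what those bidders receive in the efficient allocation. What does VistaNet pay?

VistaNet pays $240M.

Efficient allocation: VistaNet→Band B ($633M), AzureWave→Band A ($802M), PeakComm→Band F ($884M), Solara→Band D ($250M); total welfare W = $2569M.
VistaNet receives Band B at value $633M, so the others get W − 633 = $1936M.
Without VistaNet: best allocation of the remaining 3 bidders over all 4 bands is AzureWave→Band B ($654M), PeakComm→Band F ($884M), Solara→Band A ($638M), total $2176M.
VCG payment = (others' best without VistaNet) − (others' welfare with VistaNet) = 2176 − 1936 = $240M.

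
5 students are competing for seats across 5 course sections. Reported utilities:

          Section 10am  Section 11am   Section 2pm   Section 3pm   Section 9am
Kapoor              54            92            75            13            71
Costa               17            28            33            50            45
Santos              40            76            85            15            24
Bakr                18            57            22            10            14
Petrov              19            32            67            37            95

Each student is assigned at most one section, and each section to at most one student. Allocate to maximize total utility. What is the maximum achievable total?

Maximum total: 341 points

Optimal: Kapoor→Section 10am (54 points), Costa→Section 3pm (50 points), Santos→Section 2pm (85 points), Bakr→Section 11am (57 points), Petrov→Section 9am (95 points) — total 54+50+85+57+95 = 341 points.
Row-greedy (each student in turn takes its best remaining section) gives 340 points, worse by 1.
Swapping Petrov↔Costa (Petrov→Section 3pm 37 points, Costa→Section 9am 45 points) loses 63.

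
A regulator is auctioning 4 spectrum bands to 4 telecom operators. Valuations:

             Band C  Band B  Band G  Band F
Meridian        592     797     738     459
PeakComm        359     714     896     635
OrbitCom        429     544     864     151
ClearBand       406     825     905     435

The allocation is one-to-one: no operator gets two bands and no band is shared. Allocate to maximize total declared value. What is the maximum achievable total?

Maximum total: $2916M

Optimal: Meridian→Band C ($592M), PeakComm→Band F ($635M), OrbitCom→Band G ($864M), ClearBand→Band B ($825M) — total 592+635+864+825 = $2916M.
Row-greedy (each operator in turn takes its best remaining band) gives $2557M, worse by 359.
Next-best assignment: Meridian→Band B, PeakComm→Band F, OrbitCom→Band C, ClearBand→Band G = $2766M.
Every other assignment is strictly worse.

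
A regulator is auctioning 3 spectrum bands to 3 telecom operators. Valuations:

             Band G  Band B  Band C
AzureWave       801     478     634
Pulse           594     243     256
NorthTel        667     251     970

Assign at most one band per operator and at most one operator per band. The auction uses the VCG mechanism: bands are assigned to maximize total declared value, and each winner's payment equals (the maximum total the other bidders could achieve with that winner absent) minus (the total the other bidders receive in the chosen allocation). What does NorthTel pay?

NorthTel pays $156M.

Efficient allocation: AzureWave→Band B ($478M), Pulse→Band G ($594M), NorthTel→Band C ($970M); total welfare W = $2042M.
NorthTel receives Band C at value $970M, so the others get W − 970 = $1072M.
Without NorthTel: best allocation of the remaining 2 bidders over all 3 bands is AzureWave→Band C ($634M), Pulse→Band G ($594M), total $1228M.
VCG payment = (others' best without NorthTel) − (others' welfare with NorthTel) = 1228 − 1072 = $156M.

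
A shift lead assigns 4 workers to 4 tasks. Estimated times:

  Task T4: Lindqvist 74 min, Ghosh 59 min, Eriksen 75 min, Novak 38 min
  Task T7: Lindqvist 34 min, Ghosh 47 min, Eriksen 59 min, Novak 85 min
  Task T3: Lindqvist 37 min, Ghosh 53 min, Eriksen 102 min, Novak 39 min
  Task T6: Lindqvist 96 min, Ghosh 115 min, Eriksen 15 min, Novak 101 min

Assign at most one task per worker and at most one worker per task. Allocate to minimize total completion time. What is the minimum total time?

Min total: 137 min

This is a one-to-one assignment (minimum-cost bipartite matching).
Optimal: Lindqvist→Task T3 (37 min), Ghosh→Task T7 (47 min), Eriksen→Task T6 (15 min), Novak→Task T4 (38 min) — total 37+47+15+38 = 137 min.
Next-best assignment: Lindqvist→Task T7, Ghosh→Task T3, Eriksen→Task T6, Novak→Task T4 = 140 min.
Swapping Lindqvist↔Novak (Lindqvist→Task T4 74 min, Novak→Task T3 39 min) adds 38.
Checked against all permutations: 137 min is optimal.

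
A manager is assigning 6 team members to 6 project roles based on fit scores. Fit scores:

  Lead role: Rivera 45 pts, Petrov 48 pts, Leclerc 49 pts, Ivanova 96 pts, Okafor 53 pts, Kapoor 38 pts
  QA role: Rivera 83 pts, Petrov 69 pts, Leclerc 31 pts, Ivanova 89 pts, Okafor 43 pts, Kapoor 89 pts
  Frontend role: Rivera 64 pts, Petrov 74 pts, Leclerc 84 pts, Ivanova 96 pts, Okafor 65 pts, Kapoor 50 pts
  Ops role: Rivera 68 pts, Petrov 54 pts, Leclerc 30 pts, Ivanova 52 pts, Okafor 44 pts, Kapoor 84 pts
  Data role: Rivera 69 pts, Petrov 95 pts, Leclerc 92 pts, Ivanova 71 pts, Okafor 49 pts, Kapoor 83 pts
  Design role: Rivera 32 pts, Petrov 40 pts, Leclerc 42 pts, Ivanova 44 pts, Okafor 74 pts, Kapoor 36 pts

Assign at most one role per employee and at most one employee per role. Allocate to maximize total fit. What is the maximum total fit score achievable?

Maximum total: 516 pts

Optimal: Rivera→QA role (83 pts), Petrov→Data role (95 pts), Leclerc→Frontend role (84 pts), Ivanova→Lead role (96 pts), Okafor→Design role (74 pts), Kapoor→Ops role (84 pts) — total 83+95+84+96+74+84 = 516 pts.
Max-entry greedy (repeatedly take the single best remaining cell) gives 506 pts, worse by 10.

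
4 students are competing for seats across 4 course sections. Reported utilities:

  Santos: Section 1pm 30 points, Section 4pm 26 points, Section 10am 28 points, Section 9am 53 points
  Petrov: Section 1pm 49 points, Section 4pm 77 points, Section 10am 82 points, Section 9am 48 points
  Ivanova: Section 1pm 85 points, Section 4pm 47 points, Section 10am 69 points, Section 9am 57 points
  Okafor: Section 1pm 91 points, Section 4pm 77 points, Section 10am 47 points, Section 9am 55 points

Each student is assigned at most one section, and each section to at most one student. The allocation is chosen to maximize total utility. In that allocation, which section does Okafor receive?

Optimal: Santos→Section 9am (53 points), Petrov→Section 10am (82 points), Ivanova→Section 1pm (85 points), Okafor→Section 4pm (77 points) — total 53+82+85+77 = 297 points.
Column-greedy (each section in turn goes to its best remaining student) gives 290 points, worse by 7.
Next-best assignment: Santos→Section 9am, Petrov→Section 4pm, Ivanova→Section 10am, Okafor→Section 1pm = 290 points.
No other one-to-one assignment exceeds 297 points.
Okafor's own top section is Section 1pm (91 points), but forcing Okafor→Section 1pm and reassigning the rest optimally gives only 290 points — worse by 7.

Okafor receives Section 4pm.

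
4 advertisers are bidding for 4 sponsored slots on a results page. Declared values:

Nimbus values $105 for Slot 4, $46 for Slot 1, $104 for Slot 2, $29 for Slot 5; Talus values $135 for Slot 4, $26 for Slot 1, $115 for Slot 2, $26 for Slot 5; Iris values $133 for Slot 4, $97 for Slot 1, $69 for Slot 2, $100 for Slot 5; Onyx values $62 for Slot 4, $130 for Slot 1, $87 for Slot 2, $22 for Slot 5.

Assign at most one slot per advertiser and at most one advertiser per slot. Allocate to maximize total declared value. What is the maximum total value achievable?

Max total: $469

This is the linear assignment problem.
Optimal: Nimbus→Slot 2 ($104), Talus→Slot 4 ($135), Iris→Slot 5 ($100), Onyx→Slot 1 ($130) — total 104+135+100+130 = $469.
Row-greedy (each advertiser in turn takes its best remaining slot) gives $450, worse by 19.
Next-best assignment: Nimbus→Slot 4, Talus→Slot 2, Iris→Slot 5, Onyx→Slot 1 = $450.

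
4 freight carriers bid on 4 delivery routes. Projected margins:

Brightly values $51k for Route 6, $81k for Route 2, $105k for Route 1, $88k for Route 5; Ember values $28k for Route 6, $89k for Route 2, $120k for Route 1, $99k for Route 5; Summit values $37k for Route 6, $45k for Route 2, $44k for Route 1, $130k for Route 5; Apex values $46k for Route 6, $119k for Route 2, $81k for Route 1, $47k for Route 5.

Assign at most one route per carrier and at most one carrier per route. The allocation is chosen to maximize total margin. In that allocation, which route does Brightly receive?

Treat this as an assignment problem: match each carrier to one route.
Optimal: Brightly→Route 6 ($51k), Ember→Route 1 ($120k), Summit→Route 5 ($130k), Apex→Route 2 ($119k) — total 51+120+130+119 = $420k.
Row-greedy (each carrier in turn takes its best remaining route) gives $295k, worse by 125.
Brightly's own top route is Route 1 ($105k), but forcing Brightly→Route 1 and reassigning the rest optimally gives only $382k — worse by 38.

Brightly receives Route 6.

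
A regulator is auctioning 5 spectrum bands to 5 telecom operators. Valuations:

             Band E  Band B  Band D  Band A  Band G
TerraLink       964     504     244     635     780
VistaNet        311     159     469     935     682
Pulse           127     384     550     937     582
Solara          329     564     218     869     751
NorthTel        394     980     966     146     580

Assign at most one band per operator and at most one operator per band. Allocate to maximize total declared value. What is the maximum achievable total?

Maximum total: $4180M

This is the linear assignment problem.
Optimal: TerraLink→Band E ($964M), VistaNet→Band A ($935M), Pulse→Band D ($550M), Solara→Band G ($751M), NorthTel→Band B ($980M) — total 964+935+550+751+980 = $4180M.
Swapping VistaNet↔Pulse (VistaNet→Band D $469M, Pulse→Band A $937M) loses 79.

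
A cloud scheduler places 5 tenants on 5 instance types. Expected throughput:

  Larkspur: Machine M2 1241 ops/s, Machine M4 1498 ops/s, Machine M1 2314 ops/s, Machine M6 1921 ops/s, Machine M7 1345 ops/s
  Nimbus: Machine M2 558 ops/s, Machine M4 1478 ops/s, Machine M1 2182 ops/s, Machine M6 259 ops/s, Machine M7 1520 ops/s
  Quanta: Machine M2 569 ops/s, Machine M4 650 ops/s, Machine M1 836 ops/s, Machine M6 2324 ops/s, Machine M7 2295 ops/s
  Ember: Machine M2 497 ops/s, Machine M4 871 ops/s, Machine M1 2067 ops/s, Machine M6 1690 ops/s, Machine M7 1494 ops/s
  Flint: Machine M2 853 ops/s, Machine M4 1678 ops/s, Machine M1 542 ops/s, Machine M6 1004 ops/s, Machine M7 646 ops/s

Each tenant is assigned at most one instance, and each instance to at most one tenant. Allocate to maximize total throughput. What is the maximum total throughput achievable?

Treat this as an assignment problem: match each tenant to one instance.
Optimal: Larkspur→Machine M2 (1241 ops/s), Nimbus→Machine M1 (2182 ops/s), Quanta→Machine M7 (2295 ops/s), Ember→Machine M6 (1690 ops/s), Flint→Machine M4 (1678 ops/s) — total 1241+2182+2295+1690+1678 = 9086 ops/s.
Max-entry greedy (repeatedly take the single best remaining cell) gives 8333 ops/s, worse by 753.
Next-best assignment: Larkspur→Machine M2, Nimbus→Machine M1, Quanta→Machine M6, Ember→Machine M7, Flint→Machine M4 = 8919 ops/s.

Maximum total: 9086 ops/s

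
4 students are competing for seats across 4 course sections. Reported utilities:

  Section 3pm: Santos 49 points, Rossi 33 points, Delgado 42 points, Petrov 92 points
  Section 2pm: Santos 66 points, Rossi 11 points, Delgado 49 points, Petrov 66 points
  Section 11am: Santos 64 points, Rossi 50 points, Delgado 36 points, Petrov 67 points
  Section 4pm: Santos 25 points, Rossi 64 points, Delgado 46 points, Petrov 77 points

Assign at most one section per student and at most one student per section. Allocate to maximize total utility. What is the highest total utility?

Max total: 269 points

Optimal: Santos→Section 11am (64 points), Rossi→Section 4pm (64 points), Delgado→Section 2pm (49 points), Petrov→Section 3pm (92 points) — total 64+64+49+92 = 269 points.
Max-entry greedy (repeatedly take the single best remaining cell) gives 258 points, worse by 11.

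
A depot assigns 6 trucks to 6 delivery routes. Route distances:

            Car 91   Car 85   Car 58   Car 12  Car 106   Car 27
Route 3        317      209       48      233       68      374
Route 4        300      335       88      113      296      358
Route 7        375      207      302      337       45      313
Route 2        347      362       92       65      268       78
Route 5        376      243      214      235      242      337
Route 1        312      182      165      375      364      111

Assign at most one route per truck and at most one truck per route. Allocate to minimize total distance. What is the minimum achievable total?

Min total: 812 km

Treat this as an assignment problem: match each truck to one route.
Optimal: Car 91→Route 4 (300 km), Car 85→Route 5 (243 km), Car 58→Route 3 (48 km), Car 12→Route 2 (65 km), Car 106→Route 7 (45 km), Car 27→Route 1 (111 km) — total 300+243+48+65+45+111 = 812 km.
Column-greedy (each route in turn goes to its cheapest remaining truck) gives 839 km, worse by 27.
No other one-to-one assignment undercuts 812 km.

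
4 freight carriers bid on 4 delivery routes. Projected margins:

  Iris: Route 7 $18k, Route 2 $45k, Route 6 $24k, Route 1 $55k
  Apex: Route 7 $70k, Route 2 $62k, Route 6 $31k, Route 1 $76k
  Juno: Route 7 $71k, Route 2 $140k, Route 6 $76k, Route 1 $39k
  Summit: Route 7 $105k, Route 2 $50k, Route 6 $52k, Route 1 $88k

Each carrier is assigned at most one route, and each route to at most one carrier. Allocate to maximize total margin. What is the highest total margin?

Max total: $345k

Optimal: Iris→Route 6 ($24k), Apex→Route 1 ($76k), Juno→Route 2 ($140k), Summit→Route 7 ($105k) — total 24+76+140+105 = $345k.
Column-greedy (each route in turn goes to its best remaining carrier) gives $331k, worse by 14.
Next-best assignment: Iris→Route 1, Apex→Route 6, Juno→Route 2, Summit→Route 7 = $331k.
Checked against all permutations: $345k is optimal.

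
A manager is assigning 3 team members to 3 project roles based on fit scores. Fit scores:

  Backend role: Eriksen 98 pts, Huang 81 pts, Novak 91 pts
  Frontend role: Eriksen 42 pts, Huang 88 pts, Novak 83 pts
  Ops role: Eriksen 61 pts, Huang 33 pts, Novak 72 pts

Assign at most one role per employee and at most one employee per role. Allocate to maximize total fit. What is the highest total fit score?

Treat this as an assignment problem: match each employee to one role.
Optimal: Eriksen→Backend role (98 pts), Huang→Frontend role (88 pts), Novak→Ops role (72 pts) — total 98+88+72 = 258 pts.
Next-best assignment: Eriksen→Ops role, Huang→Frontend role, Novak→Backend role = 240 pts.
Every other assignment is strictly worse.

Maximum total: 258 pts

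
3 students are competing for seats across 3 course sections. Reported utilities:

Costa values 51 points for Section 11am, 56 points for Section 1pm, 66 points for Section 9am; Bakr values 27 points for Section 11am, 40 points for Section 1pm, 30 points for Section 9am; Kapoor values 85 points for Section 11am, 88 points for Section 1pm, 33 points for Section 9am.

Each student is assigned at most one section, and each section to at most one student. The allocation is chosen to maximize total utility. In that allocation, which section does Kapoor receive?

This is the linear assignment problem.
Optimal: Costa→Section 9am (66 points), Bakr→Section 1pm (40 points), Kapoor→Section 11am (85 points) — total 66+40+85 = 191 points.
Column-greedy (each section in turn goes to its best remaining student) gives 171 points, worse by 20.
Next-best assignment: Costa→Section 9am, Bakr→Section 11am, Kapoor→Section 1pm = 181 points.
No other one-to-one assignment exceeds 191 points.
Kapoor's own top section is Section 1pm (88 points), but forcing Kapoor→Section 1pm and reassigning the rest optimally gives only 181 points — worse by 10.

Kapoor receives Section 11am.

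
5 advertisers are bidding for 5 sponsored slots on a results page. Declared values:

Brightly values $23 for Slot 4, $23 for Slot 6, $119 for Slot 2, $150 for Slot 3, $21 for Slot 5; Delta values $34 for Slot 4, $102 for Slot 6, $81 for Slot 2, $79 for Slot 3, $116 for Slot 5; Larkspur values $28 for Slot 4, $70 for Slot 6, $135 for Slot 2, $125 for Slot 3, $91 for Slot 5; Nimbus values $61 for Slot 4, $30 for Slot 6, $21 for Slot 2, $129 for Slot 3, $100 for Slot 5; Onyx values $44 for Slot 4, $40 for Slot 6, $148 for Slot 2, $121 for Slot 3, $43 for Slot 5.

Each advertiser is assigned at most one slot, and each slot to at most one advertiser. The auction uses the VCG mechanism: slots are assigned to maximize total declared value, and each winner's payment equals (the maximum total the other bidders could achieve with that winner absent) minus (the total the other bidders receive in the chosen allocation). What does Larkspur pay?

Efficient allocation: Brightly→Slot 3 ($150), Delta→Slot 6 ($102), Larkspur→Slot 5 ($91), Nimbus→Slot 4 ($61), Onyx→Slot 2 ($148); total welfare W = $552.
Larkspur receives Slot 5 at value $91, so the others get W − 91 = $461.
Without Larkspur: best allocation of the remaining 4 bidders over all 5 slots is Brightly→Slot 3 ($150), Delta→Slot 6 ($102), Nimbus→Slot 5 ($100), Onyx→Slot 2 ($148), total $500.
VCG payment = (others' best without Larkspur) − (others' welfare with Larkspur) = 500 − 461 = $39.

Larkspur pays $39.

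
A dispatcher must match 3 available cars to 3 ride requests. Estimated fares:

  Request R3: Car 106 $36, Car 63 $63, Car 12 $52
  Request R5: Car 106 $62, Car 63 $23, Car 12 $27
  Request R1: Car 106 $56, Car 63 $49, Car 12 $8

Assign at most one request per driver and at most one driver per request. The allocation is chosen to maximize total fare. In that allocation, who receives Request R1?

Car 63 receives Request R1.

This is the linear assignment problem.
Optimal: Car 106→Request R5 ($62), Car 63→Request R1 ($49), Car 12→Request R3 ($52) — total 62+49+52 = $163.
Max-entry greedy (repeatedly take the single best remaining cell) gives $133, worse by 30.
Every other assignment is strictly worse.
Car 63's own top request is Request R3 ($63), but forcing Car 63→Request R3 and reassigning the rest optimally gives only $146 — worse by 17.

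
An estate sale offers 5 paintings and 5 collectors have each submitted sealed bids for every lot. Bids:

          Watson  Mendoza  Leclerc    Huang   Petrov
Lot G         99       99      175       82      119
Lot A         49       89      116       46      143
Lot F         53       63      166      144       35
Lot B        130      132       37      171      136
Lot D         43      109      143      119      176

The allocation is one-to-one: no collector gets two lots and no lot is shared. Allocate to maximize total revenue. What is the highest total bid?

Maximum total: $714

Optimal: Watson→Lot B ($130), Mendoza→Lot A ($89), Leclerc→Lot G ($175), Huang→Lot F ($144), Petrov→Lot D ($176) — total 130+89+175+144+176 = $714.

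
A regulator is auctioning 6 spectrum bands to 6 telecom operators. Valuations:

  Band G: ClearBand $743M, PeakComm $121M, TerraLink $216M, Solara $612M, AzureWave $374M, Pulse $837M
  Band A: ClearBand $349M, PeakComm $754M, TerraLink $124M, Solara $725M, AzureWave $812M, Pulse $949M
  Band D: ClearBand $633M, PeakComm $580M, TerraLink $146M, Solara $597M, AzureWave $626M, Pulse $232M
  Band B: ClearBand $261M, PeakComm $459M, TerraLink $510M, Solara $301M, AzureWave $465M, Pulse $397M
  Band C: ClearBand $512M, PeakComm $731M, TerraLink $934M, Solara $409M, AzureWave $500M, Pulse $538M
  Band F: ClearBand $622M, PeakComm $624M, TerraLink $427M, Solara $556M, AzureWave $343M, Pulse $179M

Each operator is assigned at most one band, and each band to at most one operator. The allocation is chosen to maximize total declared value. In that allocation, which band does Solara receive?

Solara receives Band D.

Optimal: ClearBand→Band G ($743M), PeakComm→Band F ($624M), TerraLink→Band C ($934M), Solara→Band D ($597M), AzureWave→Band B ($465M), Pulse→Band A ($949M) — total 743+624+934+597+465+949 = $4312M.
Column-greedy (each band in turn goes to its best remaining operator) gives $4079M, worse by 233.
Solara's own top band is Band A ($725M), but forcing Solara→Band A and reassigning the rest optimally gives only $4218M — worse by 94.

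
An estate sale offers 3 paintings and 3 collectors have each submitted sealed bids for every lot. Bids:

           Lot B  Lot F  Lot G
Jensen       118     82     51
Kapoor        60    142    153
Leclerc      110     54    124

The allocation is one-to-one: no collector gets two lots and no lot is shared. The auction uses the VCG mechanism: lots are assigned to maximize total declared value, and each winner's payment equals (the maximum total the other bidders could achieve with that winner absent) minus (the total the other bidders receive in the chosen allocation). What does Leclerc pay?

Leclerc pays $11.

Efficient allocation: Jensen→Lot B ($118), Kapoor→Lot F ($142), Leclerc→Lot G ($124); total welfare W = $384.
Leclerc receives Lot G at value $124, so the others get W − 124 = $260.
Without Leclerc: best allocation of the remaining 2 bidders over all 3 lots is Jensen→Lot B ($118), Kapoor→Lot G ($153), total $271.
VCG payment = (others' best without Leclerc) − (others' welfare with Leclerc) = 271 − 260 = $11.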